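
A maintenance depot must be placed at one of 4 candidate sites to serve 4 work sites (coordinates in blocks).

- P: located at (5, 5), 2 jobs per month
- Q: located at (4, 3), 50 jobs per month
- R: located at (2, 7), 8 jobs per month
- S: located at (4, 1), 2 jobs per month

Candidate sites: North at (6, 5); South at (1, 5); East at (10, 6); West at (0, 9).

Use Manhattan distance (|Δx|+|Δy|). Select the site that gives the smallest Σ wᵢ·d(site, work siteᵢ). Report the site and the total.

Total weighted distance at each candidate:
  North (6, 5): total = 262
  South (1, 5): total = 296
  East (10, 6): total = 556
  West (0, 9): total = 574
Minimum is at North with total 262 blocks.

North, total 262 blocks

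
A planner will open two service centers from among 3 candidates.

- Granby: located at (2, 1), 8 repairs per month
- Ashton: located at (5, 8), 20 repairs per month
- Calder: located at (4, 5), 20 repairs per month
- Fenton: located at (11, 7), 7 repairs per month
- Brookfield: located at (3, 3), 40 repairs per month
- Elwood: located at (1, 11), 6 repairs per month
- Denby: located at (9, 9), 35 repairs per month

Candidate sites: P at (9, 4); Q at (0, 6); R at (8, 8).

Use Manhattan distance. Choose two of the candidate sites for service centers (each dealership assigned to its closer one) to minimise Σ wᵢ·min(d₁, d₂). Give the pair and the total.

{Q, R}, total 590

Evaluate every pair (each demand assigned to the nearer of the two):
  {Q, R}: total = 590
  {P, R}: total = 698
  {P, Q}: total = 782
Best pair: {Q, R} with total 590.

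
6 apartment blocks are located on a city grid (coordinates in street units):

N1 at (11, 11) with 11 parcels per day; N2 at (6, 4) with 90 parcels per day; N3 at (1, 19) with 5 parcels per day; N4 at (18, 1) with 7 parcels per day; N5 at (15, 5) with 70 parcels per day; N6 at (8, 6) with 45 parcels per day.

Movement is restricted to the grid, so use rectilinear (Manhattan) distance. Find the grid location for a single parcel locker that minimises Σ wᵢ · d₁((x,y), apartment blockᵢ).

(8, 5)

Manhattan distance separates: Σwᵢ(|x−xᵢ|+|y−yᵢ|) = Σwᵢ|x−xᵢ| + Σwᵢ|y−yᵢ|, so x and y are optimised independently as 1-D weighted medians.
Total weight W = 228; half = 114.
x-coordinate, sorted with cumulative weight:
  x=1 (N3, w=5) cum 5
  x=6 (N2, w=90) cum 95
  x=8 (N6, w=45) cum 140  ← median
  x=11 (N1, w=11) cum 151
  x=15 (N5, w=70) cum 221
  x=18 (N4, w=7) cum 228
⇒ x* = 8
y-coordinate, sorted with cumulative weight:
  y=1 (N4, w=7) cum 7
  y=4 (N2, w=90) cum 97
  y=5 (N5, w=70) cum 167  ← median
  y=6 (N6, w=45) cum 212
  y=11 (N1, w=11) cum 223
  y=19 (N3, w=5) cum 228
⇒ y* = 5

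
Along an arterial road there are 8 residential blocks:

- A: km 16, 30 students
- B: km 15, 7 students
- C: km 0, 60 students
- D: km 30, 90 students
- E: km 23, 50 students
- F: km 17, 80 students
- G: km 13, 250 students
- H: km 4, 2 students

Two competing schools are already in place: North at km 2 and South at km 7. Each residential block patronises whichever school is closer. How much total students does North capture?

62

The indifferent point is the midpoint (2+7)/2 = 4.5; residential blocks left of it (closer to North at 2) go to North, those right go to South.
  C at 0 (w=60) → North
  H at 4 (w=2) → North
  G at 13 (w=250) → South
  B at 15 (w=7) → South
  A at 16 (w=30) → South
  F at 17 (w=80) → South
  E at 23 (w=50) → South
  D at 30 (w=90) → South
North captures 62; South captures 507.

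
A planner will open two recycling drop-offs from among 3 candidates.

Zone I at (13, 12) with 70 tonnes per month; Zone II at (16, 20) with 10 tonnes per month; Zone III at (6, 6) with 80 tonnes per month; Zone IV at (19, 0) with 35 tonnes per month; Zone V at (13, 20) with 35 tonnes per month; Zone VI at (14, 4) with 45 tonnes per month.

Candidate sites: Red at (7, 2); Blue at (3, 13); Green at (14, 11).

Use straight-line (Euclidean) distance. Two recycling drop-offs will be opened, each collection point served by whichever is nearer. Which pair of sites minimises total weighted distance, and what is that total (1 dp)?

{Red, Green}, total 1575.9

Evaluate every pair (each demand assigned to the nearer of the two):
  {Red, Green}: total = 1575.9
  {Blue, Green}: total = 1855.3
  {Red, Blue}: total = 2361.6
Best pair: {Red, Green} with total 1575.9.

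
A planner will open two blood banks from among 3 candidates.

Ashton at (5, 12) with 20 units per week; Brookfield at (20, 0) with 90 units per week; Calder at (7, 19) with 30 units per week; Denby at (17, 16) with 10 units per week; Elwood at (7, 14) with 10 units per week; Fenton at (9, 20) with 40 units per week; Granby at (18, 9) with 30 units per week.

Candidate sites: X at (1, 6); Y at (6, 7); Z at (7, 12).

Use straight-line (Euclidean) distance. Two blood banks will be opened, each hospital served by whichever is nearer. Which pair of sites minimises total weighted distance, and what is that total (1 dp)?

{Y, Z}, total 2458.3

Evaluate every pair (each demand assigned to the nearer of the two):
  {Y, Z}: total = 2458.3
  {X, Z}: total = 2641.9
  {X, Y}: total = 2983.4
Best pair: {Y, Z} with total 2458.3.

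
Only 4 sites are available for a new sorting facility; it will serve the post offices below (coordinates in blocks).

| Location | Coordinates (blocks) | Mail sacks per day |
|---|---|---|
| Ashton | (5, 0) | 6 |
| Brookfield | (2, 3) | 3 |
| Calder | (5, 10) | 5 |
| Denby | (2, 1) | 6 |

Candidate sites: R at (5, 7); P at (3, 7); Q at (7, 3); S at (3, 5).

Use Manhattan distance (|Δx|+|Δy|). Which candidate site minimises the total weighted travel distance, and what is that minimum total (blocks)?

Total weighted distance at each candidate:
  R (5, 7): total = 132
  P (3, 7): total = 136
  Q (7, 3): total = 132
  S (3, 5): total = 116
Minimum is at S with total 116 blocks.

S, total 116 blocks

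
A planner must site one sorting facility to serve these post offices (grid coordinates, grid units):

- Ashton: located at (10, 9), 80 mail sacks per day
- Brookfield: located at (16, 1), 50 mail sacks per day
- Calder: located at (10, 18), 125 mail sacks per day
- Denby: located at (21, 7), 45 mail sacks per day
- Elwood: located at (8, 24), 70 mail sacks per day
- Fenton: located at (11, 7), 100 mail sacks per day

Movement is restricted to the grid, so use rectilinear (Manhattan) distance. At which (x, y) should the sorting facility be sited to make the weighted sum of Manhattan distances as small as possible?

(10, 9)

Manhattan distance separates: Σwᵢ(|x−xᵢ|+|y−yᵢ|) = Σwᵢ|x−xᵢ| + Σwᵢ|y−yᵢ|, so x and y are optimised independently as 1-D weighted medians.
Total weight W = 470; half = 235.
x-coordinate, sorted with cumulative weight:
  x=8 (Elwood, w=70) cum 70
  x=10 (Ashton, w=80) cum 150
  x=10 (Calder, w=125) cum 275  ← median
  x=11 (Fenton, w=100) cum 375
  x=16 (Brookfield, w=50) cum 425
  x=21 (Denby, w=45) cum 470
⇒ x* = 10
y-coordinate, sorted with cumulative weight:
  y=1 (Brookfield, w=50) cum 50
  y=7 (Denby, w=45) cum 95
  y=7 (Fenton, w=100) cum 195
  y=9 (Ashton, w=80) cum 275  ← median
  y=18 (Calder, w=125) cum 400
  y=24 (Elwood, w=70) cum 470
⇒ y* = 9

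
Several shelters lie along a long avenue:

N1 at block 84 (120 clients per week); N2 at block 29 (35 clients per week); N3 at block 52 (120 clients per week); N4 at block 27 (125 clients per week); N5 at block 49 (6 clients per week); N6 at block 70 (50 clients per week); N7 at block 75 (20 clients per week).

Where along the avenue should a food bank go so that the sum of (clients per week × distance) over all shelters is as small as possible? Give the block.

For a sum of weighted absolute distances on a line, the optimum is the weighted median (not the mean). Total weight W = 476; half-weight = 238.
Sort by position and accumulate weight:
  block 27 (N4, w=125) → cum 125
  block 29 (N2, w=35) → cum 160
  block 49 (N5, w=6) → cum 166
  block 52 (N3, w=120) → cum 286  ≥ 238 → median here
  block 70 (N6, w=50) → cum 336
  block 75 (N7, w=20) → cum 356
  block 84 (N1, w=120) → cum 476
Optimal location: block 52.

x = 52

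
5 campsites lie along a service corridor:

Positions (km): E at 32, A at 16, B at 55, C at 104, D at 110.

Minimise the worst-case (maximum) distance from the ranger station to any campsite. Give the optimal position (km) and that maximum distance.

location 63, max distance 47

The 1-center on a line is the midpoint of the two extreme points: leftmost at 16, rightmost at 110.
Optimal location = (16 + 110)/2 = 63; maximum distance = (110 − 16)/2 = 47.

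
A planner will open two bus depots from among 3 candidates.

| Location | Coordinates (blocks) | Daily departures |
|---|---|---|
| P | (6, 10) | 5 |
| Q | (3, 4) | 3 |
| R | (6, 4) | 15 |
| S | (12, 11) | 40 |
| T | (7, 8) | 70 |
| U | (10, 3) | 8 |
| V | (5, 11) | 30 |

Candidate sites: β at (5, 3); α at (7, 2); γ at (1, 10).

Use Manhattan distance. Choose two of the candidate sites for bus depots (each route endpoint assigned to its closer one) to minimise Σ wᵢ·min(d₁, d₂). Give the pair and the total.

Evaluate every pair (each demand assigned to the nearer of the two):
  {α, γ}: total = 1170
  {β, γ}: total = 1224
  {β, α}: total = 1331
Best pair: {α, γ} with total 1170.

{α, γ}, total 1170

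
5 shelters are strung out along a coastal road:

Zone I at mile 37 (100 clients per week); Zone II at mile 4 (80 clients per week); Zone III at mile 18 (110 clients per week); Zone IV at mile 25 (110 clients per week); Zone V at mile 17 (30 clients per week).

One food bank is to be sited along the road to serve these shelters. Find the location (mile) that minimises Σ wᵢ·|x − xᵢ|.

For a sum of weighted absolute distances on a line, the optimum is the weighted median (not the mean). Total weight W = 430; half-weight = 215.
Sort by position and accumulate weight:
  mile 4 (Zone II, w=80) → cum 80
  mile 17 (Zone V, w=30) → cum 110
  mile 18 (Zone III, w=110) → cum 220  ≥ 215 → median here
  mile 25 (Zone IV, w=110) → cum 330
  mile 37 (Zone I, w=100) → cum 430
Optimal location: mile 18.

x = 18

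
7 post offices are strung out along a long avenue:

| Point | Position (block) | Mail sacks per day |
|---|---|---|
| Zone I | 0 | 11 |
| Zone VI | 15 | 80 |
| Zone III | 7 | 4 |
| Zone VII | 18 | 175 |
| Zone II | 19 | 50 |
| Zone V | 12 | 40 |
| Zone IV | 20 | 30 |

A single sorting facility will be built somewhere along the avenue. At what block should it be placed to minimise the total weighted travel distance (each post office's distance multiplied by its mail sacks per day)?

For a sum of weighted absolute distances on a line, the optimum is the weighted median (not the mean). Total weight W = 390; half-weight = 195.
Sort by position and accumulate weight:
  block 0 (Zone I, w=11) → cum 11
  block 7 (Zone III, w=4) → cum 15
  block 12 (Zone V, w=40) → cum 55
  block 15 (Zone VI, w=80) → cum 135
  block 18 (Zone VII, w=175) → cum 310  ≥ 195 → median here
  block 19 (Zone II, w=50) → cum 360
  block 20 (Zone IV, w=30) → cum 390
Optimal location: block 18.

x = 18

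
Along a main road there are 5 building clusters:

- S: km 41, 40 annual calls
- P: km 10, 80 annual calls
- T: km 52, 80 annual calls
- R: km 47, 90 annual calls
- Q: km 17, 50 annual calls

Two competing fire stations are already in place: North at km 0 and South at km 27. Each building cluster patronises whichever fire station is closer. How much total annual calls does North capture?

80

The indifferent point is the midpoint (0+27)/2 = 13.5; building clusters left of it (closer to North at 0) go to North, those right go to South.
  P at 10 (w=80) → North
  Q at 17 (w=50) → South
  S at 41 (w=40) → South
  R at 47 (w=90) → South
  T at 52 (w=80) → South
North captures 80; South captures 260.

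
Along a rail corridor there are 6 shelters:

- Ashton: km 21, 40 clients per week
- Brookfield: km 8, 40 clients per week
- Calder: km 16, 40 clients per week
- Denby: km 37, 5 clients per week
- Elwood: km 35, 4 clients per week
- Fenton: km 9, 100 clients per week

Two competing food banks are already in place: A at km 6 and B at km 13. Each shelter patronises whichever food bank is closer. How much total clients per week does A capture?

140

The indifferent point is the midpoint (6+13)/2 = 9.5; shelters left of it (closer to A at 6) go to A, those right go to B.
  Brookfield at 8 (w=40) → A
  Fenton at 9 (w=100) → A
  Calder at 16 (w=40) → B
  Ashton at 21 (w=40) → B
  Elwood at 35 (w=4) → B
  Denby at 37 (w=5) → B
A captures 140; B captures 89.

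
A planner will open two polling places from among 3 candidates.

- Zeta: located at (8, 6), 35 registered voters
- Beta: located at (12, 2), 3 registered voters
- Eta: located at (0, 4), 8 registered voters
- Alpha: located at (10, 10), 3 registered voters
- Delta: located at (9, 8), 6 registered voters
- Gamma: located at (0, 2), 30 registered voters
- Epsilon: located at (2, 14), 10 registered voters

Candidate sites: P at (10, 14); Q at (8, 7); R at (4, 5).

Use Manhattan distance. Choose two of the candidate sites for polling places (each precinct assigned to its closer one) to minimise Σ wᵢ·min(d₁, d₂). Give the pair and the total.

Evaluate every pair (each demand assigned to the nearer of the two):
  {Q, R}: total = 449
  {P, R}: total = 592
  {P, Q}: total = 644
Best pair: {Q, R} with total 449.

{Q, R}, total 449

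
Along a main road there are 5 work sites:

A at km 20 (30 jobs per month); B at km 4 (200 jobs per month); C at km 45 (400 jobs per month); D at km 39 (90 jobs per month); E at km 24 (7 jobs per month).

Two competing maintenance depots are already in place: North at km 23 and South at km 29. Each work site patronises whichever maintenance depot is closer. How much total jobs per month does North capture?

The indifferent point is the midpoint (23+29)/2 = 26; work sites left of it (closer to North at 23) go to North, those right go to South.
  B at 4 (w=200) → North
  A at 20 (w=30) → North
  E at 24 (w=7) → North
  D at 39 (w=90) → South
  C at 45 (w=400) → South
North captures 237; South captures 490.

237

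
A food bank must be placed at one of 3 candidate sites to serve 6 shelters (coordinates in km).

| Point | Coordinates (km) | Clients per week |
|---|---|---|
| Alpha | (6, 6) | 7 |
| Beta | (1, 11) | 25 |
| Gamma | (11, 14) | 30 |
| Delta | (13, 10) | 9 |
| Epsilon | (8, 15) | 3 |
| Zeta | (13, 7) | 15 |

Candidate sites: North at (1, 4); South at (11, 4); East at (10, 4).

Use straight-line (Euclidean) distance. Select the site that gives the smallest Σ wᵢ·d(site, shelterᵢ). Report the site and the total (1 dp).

East, total 775.4 km

Total weighted distance at each candidate:
  North (1, 4): total = 982.4
  South (11, 4): total = 788.1
  East (10, 4): total = 775.4
Minimum is at East with total 775.4 km.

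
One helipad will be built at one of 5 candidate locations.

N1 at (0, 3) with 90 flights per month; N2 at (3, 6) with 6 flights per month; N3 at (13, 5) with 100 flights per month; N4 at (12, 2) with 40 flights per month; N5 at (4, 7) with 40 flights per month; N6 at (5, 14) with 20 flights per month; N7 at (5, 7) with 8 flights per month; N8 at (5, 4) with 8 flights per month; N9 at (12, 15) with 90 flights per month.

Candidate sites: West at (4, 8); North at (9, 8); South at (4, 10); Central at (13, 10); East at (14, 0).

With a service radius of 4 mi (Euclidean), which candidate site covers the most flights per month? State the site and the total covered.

Coverage radius r = 4 mi; a point is covered iff (Δx)²+(Δy)² ≤ 4² = 16.
  West (4, 8): covers {N2, N5, N7} → 54
  North (9, 8): covers {none} → 0
  South (4, 10): covers {N5, N7} → 48
  Central (13, 10): covers {none} → 0
  East (14, 0): covers {N4} → 40
Maximum coverage at West: 54 flights per month.

West, covering 54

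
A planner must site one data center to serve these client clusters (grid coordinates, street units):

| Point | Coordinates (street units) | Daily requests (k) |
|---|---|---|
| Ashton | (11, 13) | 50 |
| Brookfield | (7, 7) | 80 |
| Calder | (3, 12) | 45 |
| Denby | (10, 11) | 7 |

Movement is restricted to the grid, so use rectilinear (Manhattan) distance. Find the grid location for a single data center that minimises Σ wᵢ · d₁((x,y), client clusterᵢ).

Manhattan distance separates: Σwᵢ(|x−xᵢ|+|y−yᵢ|) = Σwᵢ|x−xᵢ| + Σwᵢ|y−yᵢ|, so x and y are optimised independently as 1-D weighted medians.
Total weight W = 182; half = 91.
x-coordinate, sorted with cumulative weight:
  x=3 (Calder, w=45) cum 45
  x=7 (Brookfield, w=80) cum 125  ← median
  x=10 (Denby, w=7) cum 132
  x=11 (Ashton, w=50) cum 182
⇒ x* = 7
y-coordinate, sorted with cumulative weight:
  y=7 (Brookfield, w=80) cum 80
  y=11 (Denby, w=7) cum 87
  y=12 (Calder, w=45) cum 132  ← median
  y=13 (Ashton, w=50) cum 182
⇒ y* = 12

(7, 12)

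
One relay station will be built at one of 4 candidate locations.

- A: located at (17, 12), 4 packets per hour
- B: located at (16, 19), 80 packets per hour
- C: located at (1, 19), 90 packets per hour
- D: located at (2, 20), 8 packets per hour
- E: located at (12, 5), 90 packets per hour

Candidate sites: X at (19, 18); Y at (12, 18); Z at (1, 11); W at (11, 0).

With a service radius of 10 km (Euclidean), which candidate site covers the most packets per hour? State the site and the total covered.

Z, covering 98

Coverage radius r = 10 km; a point is covered iff (Δx)²+(Δy)² ≤ 10² = 100.
  X (19, 18): covers {A, B} → 84
  Y (12, 18): covers {A, B} → 84
  Z (1, 11): covers {C, D} → 98
  W (11, 0): covers {E} → 90
Maximum coverage at Z: 98 packets per hour.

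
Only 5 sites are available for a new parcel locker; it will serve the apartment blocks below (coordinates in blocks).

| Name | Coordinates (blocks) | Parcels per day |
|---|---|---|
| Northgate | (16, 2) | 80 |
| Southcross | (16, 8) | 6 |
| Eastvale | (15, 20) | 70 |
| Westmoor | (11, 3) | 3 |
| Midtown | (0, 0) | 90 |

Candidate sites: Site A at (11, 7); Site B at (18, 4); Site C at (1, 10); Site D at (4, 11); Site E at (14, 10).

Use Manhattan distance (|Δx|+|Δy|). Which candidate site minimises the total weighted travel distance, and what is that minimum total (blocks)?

Total weighted distance at each candidate:
  Site A (11, 7): total = 3658
  Site B (18, 4): total = 3690
  Site C (1, 10): total = 4663
  Site D (4, 11): total = 4565
  Site E (14, 10): total = 3784
Minimum is at Site A with total 3658 blocks.

Site A, total 3658 blocks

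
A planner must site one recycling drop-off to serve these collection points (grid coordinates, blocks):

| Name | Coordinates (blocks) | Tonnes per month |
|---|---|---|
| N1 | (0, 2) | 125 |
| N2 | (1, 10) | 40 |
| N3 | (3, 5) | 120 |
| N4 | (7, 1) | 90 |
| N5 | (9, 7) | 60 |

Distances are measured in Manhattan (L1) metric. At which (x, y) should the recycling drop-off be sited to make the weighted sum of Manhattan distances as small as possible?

(3, 5)

Manhattan distance separates: Σwᵢ(|x−xᵢ|+|y−yᵢ|) = Σwᵢ|x−xᵢ| + Σwᵢ|y−yᵢ|, so x and y are optimised independently as 1-D weighted medians.
Total weight W = 435; half = 217.5.
x-coordinate, sorted with cumulative weight:
  x=0 (N1, w=125) cum 125
  x=1 (N2, w=40) cum 165
  x=3 (N3, w=120) cum 285  ← median
  x=7 (N4, w=90) cum 375
  x=9 (N5, w=60) cum 435
⇒ x* = 3
y-coordinate, sorted with cumulative weight:
  y=1 (N4, w=90) cum 90
  y=2 (N1, w=125) cum 215
  y=5 (N3, w=120) cum 335  ← median
  y=7 (N5, w=60) cum 395
  y=10 (N2, w=40) cum 435
⇒ y* = 5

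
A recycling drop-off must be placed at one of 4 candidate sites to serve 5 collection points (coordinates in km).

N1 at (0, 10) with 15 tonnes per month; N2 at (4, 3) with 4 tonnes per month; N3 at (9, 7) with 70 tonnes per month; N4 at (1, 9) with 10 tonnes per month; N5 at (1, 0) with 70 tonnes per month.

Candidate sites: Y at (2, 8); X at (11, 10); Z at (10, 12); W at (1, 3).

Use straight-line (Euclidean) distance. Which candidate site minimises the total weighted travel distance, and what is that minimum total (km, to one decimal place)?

W, total 1014.2 km

Total weighted distance at each candidate:
  Y (2, 8): total = 1137.4
  X (11, 10): total = 1547.4
  Z (10, 12): total = 1698.0
  W (1, 3): total = 1014.2
Minimum is at W with total 1014.2 km.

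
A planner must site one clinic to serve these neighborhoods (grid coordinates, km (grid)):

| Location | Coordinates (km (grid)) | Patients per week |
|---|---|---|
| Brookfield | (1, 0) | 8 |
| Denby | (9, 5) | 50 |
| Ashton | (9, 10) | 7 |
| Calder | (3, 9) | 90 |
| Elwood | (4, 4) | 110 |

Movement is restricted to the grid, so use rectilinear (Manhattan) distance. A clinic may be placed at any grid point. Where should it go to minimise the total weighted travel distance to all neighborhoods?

(4, 5)

Manhattan distance separates: Σwᵢ(|x−xᵢ|+|y−yᵢ|) = Σwᵢ|x−xᵢ| + Σwᵢ|y−yᵢ|, so x and y are optimised independently as 1-D weighted medians.
Total weight W = 265; half = 132.5.
x-coordinate, sorted with cumulative weight:
  x=1 (Brookfield, w=8) cum 8
  x=3 (Calder, w=90) cum 98
  x=4 (Elwood, w=110) cum 208  ← median
  x=9 (Denby, w=50) cum 258
  x=9 (Ashton, w=7) cum 265
⇒ x* = 4
y-coordinate, sorted with cumulative weight:
  y=0 (Brookfield, w=8) cum 8
  y=4 (Elwood, w=110) cum 118
  y=5 (Denby, w=50) cum 168  ← median
  y=9 (Calder, w=90) cum 258
  y=10 (Ashton, w=7) cum 265
⇒ y* = 5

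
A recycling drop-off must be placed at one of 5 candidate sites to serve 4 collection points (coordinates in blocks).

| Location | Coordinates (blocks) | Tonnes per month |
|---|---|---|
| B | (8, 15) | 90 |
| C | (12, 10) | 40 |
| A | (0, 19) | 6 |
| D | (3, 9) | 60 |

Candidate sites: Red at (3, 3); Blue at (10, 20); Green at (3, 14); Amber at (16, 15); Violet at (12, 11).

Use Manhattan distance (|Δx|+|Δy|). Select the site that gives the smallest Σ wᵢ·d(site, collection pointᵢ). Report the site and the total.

Green, total 1408 blocks

Total weighted distance at each candidate:
  Red (3, 3): total = 2644
  Blue (10, 20): total = 2256
  Green (3, 14): total = 1408
  Amber (16, 15): total = 2340
  Violet (12, 11): total = 1540
Minimum is at Green with total 1408 blocks.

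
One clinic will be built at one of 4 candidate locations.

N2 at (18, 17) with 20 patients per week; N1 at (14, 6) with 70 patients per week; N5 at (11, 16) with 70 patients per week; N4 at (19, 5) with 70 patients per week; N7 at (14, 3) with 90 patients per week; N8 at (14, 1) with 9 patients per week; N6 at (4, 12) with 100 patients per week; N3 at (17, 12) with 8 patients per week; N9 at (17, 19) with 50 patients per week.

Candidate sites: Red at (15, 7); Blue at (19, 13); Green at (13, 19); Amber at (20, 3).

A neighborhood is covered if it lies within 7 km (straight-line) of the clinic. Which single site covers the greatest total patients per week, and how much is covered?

Coverage radius r = 7 km; a point is covered iff (Δx)²+(Δy)² ≤ 7² = 49.
  Red (15, 7): covers {N1, N4, N7, N8, N3} → 247
  Blue (19, 13): covers {N2, N3, N9} → 78
  Green (13, 19): covers {N2, N5, N9} → 140
  Amber (20, 3): covers {N1, N4, N7, N8} → 239
Maximum coverage at Red: 247 patients per week.

Red, covering 247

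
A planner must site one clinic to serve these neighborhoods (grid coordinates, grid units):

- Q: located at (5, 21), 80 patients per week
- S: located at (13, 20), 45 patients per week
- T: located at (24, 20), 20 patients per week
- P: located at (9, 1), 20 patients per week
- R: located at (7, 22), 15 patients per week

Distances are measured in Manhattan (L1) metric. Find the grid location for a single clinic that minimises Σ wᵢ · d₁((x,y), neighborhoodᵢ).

Manhattan distance separates: Σwᵢ(|x−xᵢ|+|y−yᵢ|) = Σwᵢ|x−xᵢ| + Σwᵢ|y−yᵢ|, so x and y are optimised independently as 1-D weighted medians.
Total weight W = 180; half = 90.
x-coordinate, sorted with cumulative weight:
  x=5 (Q, w=80) cum 80
  x=7 (R, w=15) cum 95  ← median
  x=9 (P, w=20) cum 115
  x=13 (S, w=45) cum 160
  x=24 (T, w=20) cum 180
⇒ x* = 7
y-coordinate, sorted with cumulative weight:
  y=1 (P, w=20) cum 20
  y=20 (S, w=45) cum 65
  y=20 (T, w=20) cum 85
  y=21 (Q, w=80) cum 165  ← median
  y=22 (R, w=15) cum 180
⇒ y* = 21

(7, 21)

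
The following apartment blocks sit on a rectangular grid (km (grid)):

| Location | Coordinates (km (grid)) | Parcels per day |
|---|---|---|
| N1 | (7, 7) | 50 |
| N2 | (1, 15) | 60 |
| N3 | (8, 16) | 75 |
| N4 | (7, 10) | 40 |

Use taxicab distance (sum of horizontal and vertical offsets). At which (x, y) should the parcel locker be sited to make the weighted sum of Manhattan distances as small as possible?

Manhattan distance separates: Σwᵢ(|x−xᵢ|+|y−yᵢ|) = Σwᵢ|x−xᵢ| + Σwᵢ|y−yᵢ|, so x and y are optimised independently as 1-D weighted medians.
Total weight W = 225; half = 112.5.
x-coordinate, sorted with cumulative weight:
  x=1 (N2, w=60) cum 60
  x=7 (N1, w=50) cum 110
  x=7 (N4, w=40) cum 150  ← median
  x=8 (N3, w=75) cum 225
⇒ x* = 7
y-coordinate, sorted with cumulative weight:
  y=7 (N1, w=50) cum 50
  y=10 (N4, w=40) cum 90
  y=15 (N2, w=60) cum 150  ← median
  y=16 (N3, w=75) cum 225
⇒ y* = 15

(7, 15)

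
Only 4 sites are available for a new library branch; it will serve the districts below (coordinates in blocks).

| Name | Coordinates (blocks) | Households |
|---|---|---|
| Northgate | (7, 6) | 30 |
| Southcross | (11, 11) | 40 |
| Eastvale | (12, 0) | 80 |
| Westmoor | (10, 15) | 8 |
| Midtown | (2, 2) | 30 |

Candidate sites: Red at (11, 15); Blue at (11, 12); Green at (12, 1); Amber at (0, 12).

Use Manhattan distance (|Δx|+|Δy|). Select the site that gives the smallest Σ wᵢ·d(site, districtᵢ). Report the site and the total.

Green, total 1278 blocks

Total weighted distance at each candidate:
  Red (11, 15): total = 2498
  Blue (11, 12): total = 1982
  Green (12, 1): total = 1278
  Amber (0, 12): total = 3254
Minimum is at Green with total 1278 blocks.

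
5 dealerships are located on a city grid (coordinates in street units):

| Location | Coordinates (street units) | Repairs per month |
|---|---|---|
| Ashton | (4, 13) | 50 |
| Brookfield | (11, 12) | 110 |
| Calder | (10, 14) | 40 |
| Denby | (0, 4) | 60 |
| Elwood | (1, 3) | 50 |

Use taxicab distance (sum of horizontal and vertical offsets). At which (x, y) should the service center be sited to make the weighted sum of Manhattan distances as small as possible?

Manhattan distance separates: Σwᵢ(|x−xᵢ|+|y−yᵢ|) = Σwᵢ|x−xᵢ| + Σwᵢ|y−yᵢ|, so x and y are optimised independently as 1-D weighted medians.
Total weight W = 310; half = 155.
x-coordinate, sorted with cumulative weight:
  x=0 (Denby, w=60) cum 60
  x=1 (Elwood, w=50) cum 110
  x=4 (Ashton, w=50) cum 160  ← median
  x=10 (Calder, w=40) cum 200
  x=11 (Brookfield, w=110) cum 310
⇒ x* = 4
y-coordinate, sorted with cumulative weight:
  y=3 (Elwood, w=50) cum 50
  y=4 (Denby, w=60) cum 110
  y=12 (Brookfield, w=110) cum 220  ← median
  y=13 (Ashton, w=50) cum 270
  y=14 (Calder, w=40) cum 310
⇒ y* = 12

(4, 12)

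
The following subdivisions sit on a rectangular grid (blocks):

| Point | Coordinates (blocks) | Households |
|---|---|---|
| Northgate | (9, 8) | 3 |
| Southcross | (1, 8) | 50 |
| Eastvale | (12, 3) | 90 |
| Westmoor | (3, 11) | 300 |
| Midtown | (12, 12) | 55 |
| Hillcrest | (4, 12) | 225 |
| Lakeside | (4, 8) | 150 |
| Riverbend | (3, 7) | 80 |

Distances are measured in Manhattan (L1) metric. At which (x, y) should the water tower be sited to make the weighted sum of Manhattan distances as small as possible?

Manhattan distance separates: Σwᵢ(|x−xᵢ|+|y−yᵢ|) = Σwᵢ|x−xᵢ| + Σwᵢ|y−yᵢ|, so x and y are optimised independently as 1-D weighted medians.
Total weight W = 953; half = 476.5.
x-coordinate, sorted with cumulative weight:
  x=1 (Southcross, w=50) cum 50
  x=3 (Westmoor, w=300) cum 350
  x=3 (Riverbend, w=80) cum 430
  x=4 (Hillcrest, w=225) cum 655  ← median
  x=4 (Lakeside, w=150) cum 805
  x=9 (Northgate, w=3) cum 808
  x=12 (Eastvale, w=90) cum 898
  x=12 (Midtown, w=55) cum 953
⇒ x* = 4
y-coordinate, sorted with cumulative weight:
  y=3 (Eastvale, w=90) cum 90
  y=7 (Riverbend, w=80) cum 170
  y=8 (Northgate, w=3) cum 173
  y=8 (Southcross, w=50) cum 223
  y=8 (Lakeside, w=150) cum 373
  y=11 (Westmoor, w=300) cum 673  ← median
  y=12 (Midtown, w=55) cum 728
  y=12 (Hillcrest, w=225) cum 953
⇒ y* = 11

(4, 11)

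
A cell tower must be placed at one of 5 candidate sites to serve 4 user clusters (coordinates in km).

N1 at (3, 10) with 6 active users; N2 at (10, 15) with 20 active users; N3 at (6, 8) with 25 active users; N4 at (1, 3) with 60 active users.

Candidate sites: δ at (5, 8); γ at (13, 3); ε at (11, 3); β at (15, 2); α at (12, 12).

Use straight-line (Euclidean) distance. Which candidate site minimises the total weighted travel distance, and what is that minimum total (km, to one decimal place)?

δ, total 598.2 km

Total weighted distance at each candidate:
  δ (5, 8): total = 598.2
  γ (13, 3): total = 1255.7
  ε (11, 3): total = 1081.4
  β (15, 2): total = 1477.7
  α (12, 12): total = 1160.5
Minimum is at δ with total 598.2 km.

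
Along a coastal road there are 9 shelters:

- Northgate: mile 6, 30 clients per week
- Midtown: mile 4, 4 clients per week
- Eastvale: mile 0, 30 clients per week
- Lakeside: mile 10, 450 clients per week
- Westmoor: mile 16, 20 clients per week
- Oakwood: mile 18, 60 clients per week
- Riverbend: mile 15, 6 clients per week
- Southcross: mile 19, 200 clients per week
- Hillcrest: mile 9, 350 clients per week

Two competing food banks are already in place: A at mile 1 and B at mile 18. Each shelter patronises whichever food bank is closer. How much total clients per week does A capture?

414

The indifferent point is the midpoint (1+18)/2 = 9.5; shelters left of it (closer to A at 1) go to A, those right go to B.
  Eastvale at 0 (w=30) → A
  Midtown at 4 (w=4) → A
  Northgate at 6 (w=30) → A
  Hillcrest at 9 (w=350) → A
  Lakeside at 10 (w=450) → B
  Riverbend at 15 (w=6) → B
  Westmoor at 16 (w=20) → B
  Oakwood at 18 (w=60) → B
  Southcross at 19 (w=200) → B
A captures 414; B captures 736.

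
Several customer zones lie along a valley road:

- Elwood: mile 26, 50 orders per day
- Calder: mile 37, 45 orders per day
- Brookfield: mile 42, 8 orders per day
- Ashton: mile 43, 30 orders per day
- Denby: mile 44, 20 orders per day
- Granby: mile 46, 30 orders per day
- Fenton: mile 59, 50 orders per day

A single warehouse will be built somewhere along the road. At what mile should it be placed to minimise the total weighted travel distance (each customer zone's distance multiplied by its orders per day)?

For a sum of weighted absolute distances on a line, the optimum is the weighted median (not the mean). Total weight W = 233; half-weight = 116.5.
Sort by position and accumulate weight:
  mile 26 (Elwood, w=50) → cum 50
  mile 37 (Calder, w=45) → cum 95
  mile 42 (Brookfield, w=8) → cum 103
  mile 43 (Ashton, w=30) → cum 133  ≥ 116.5 → median here
  mile 44 (Denby, w=20) → cum 153
  mile 46 (Granby, w=30) → cum 183
  mile 59 (Fenton, w=50) → cum 233
Optimal location: mile 43.

x = 43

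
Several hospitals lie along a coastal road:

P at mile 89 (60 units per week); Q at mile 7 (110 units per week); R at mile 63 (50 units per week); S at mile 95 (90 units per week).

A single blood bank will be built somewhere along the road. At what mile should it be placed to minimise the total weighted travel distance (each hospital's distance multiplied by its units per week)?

x = 63

For a sum of weighted absolute distances on a line, the optimum is the weighted median (not the mean). Total weight W = 310; half-weight = 155.
Sort by position and accumulate weight:
  mile 7 (Q, w=110) → cum 110
  mile 63 (R, w=50) → cum 160  ≥ 155 → median here
  mile 89 (P, w=60) → cum 220
  mile 95 (S, w=90) → cum 310
Optimal location: mile 63.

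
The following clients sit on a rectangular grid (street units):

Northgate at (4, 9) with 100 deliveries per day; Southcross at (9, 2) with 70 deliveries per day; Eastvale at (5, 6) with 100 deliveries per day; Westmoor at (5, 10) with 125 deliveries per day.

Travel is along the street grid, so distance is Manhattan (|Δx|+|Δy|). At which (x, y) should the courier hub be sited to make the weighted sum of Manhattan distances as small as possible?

(5, 9)

Manhattan distance separates: Σwᵢ(|x−xᵢ|+|y−yᵢ|) = Σwᵢ|x−xᵢ| + Σwᵢ|y−yᵢ|, so x and y are optimised independently as 1-D weighted medians.
Total weight W = 395; half = 197.5.
x-coordinate, sorted with cumulative weight:
  x=4 (Northgate, w=100) cum 100
  x=5 (Eastvale, w=100) cum 200  ← median
  x=5 (Westmoor, w=125) cum 325
  x=9 (Southcross, w=70) cum 395
⇒ x* = 5
y-coordinate, sorted with cumulative weight:
  y=2 (Southcross, w=70) cum 70
  y=6 (Eastvale, w=100) cum 170
  y=9 (Northgate, w=100) cum 270  ← median
  y=10 (Westmoor, w=125) cum 395
⇒ y* = 9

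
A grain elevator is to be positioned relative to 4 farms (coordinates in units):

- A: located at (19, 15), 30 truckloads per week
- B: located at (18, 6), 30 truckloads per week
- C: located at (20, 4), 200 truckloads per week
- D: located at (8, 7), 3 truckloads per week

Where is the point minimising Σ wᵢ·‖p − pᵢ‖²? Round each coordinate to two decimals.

(19.52, 5.52)

The minimiser of Σwᵢ‖p−pᵢ‖² is the weighted centroid p* = (Σwᵢpᵢ)/(Σwᵢ).
Σwᵢ = 263.
Σwᵢxᵢ = 30·19 + 30·18 + 200·20 + 3·8 = 5134.
Σwᵢyᵢ = 30·15 + 30·6 + 200·4 + 3·7 = 1451.
x* = 5134/263 = 19.52, y* = 1451/263 = 5.52.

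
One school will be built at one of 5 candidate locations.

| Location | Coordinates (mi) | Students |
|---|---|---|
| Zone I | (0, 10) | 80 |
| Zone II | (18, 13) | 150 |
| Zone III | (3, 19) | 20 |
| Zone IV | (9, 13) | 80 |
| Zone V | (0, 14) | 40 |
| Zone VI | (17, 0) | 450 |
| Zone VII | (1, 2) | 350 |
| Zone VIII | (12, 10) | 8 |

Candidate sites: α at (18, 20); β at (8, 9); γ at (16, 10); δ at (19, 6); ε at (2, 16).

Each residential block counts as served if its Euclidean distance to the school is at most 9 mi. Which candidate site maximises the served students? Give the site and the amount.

δ, covering 608

Coverage radius r = 9 mi; a point is covered iff (Δx)²+(Δy)² ≤ 9² = 81.
  α (18, 20): covers {Zone II} → 150
  β (8, 9): covers {Zone I, Zone IV, Zone VIII} → 168
  γ (16, 10): covers {Zone II, Zone IV, Zone VIII} → 238
  δ (19, 6): covers {Zone II, Zone VI, Zone VIII} → 608
  ε (2, 16): covers {Zone I, Zone III, Zone IV, Zone V} → 220
Maximum coverage at δ: 608 students.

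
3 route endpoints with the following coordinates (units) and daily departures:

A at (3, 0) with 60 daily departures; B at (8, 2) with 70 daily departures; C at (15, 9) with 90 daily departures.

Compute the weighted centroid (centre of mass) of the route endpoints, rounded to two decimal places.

(9.50, 4.32)

The minimiser of Σwᵢ‖p−pᵢ‖² is the weighted centroid p* = (Σwᵢpᵢ)/(Σwᵢ).
Σwᵢ = 220.
Σwᵢxᵢ = 60·3 + 70·8 + 90·15 = 2090.
Σwᵢyᵢ = 60·0 + 70·2 + 90·9 = 950.
x* = 2090/220 = 9.50, y* = 950/220 = 4.32.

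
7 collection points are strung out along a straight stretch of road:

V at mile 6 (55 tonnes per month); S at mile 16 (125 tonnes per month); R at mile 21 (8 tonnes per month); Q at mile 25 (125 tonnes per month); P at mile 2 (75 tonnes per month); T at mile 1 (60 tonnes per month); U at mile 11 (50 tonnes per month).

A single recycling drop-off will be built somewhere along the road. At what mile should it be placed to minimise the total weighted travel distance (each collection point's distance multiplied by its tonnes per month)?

x = 16

For a sum of weighted absolute distances on a line, the optimum is the weighted median (not the mean). Total weight W = 498; half-weight = 249.
Sort by position and accumulate weight:
  mile 1 (T, w=60) → cum 60
  mile 2 (P, w=75) → cum 135
  mile 6 (V, w=55) → cum 190
  mile 11 (U, w=50) → cum 240
  mile 16 (S, w=125) → cum 365  ≥ 249 → median here
  mile 21 (R, w=8) → cum 373
  mile 25 (Q, w=125) → cum 498
Optimal location: mile 16.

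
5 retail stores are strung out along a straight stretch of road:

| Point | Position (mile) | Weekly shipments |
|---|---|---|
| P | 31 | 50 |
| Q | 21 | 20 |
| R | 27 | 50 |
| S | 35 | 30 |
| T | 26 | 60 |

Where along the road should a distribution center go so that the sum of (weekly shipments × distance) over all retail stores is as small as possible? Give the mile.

x = 27

For a sum of weighted absolute distances on a line, the optimum is the weighted median (not the mean). Total weight W = 210; half-weight = 105.
Sort by position and accumulate weight:
  mile 21 (Q, w=20) → cum 20
  mile 26 (T, w=60) → cum 80
  mile 27 (R, w=50) → cum 130  ≥ 105 → median here
  mile 31 (P, w=50) → cum 180
  mile 35 (S, w=30) → cum 210
Optimal location: mile 27.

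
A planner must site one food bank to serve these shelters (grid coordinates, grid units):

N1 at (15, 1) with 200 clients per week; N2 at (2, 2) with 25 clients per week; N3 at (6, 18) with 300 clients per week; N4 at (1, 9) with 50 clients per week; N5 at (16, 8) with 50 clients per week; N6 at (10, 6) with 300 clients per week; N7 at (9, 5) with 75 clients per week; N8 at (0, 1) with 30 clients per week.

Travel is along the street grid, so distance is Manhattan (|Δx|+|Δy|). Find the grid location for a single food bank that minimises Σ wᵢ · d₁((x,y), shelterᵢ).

(10, 6)

Manhattan distance separates: Σwᵢ(|x−xᵢ|+|y−yᵢ|) = Σwᵢ|x−xᵢ| + Σwᵢ|y−yᵢ|, so x and y are optimised independently as 1-D weighted medians.
Total weight W = 1030; half = 515.
x-coordinate, sorted with cumulative weight:
  x=0 (N8, w=30) cum 30
  x=1 (N4, w=50) cum 80
  x=2 (N2, w=25) cum 105
  x=6 (N3, w=300) cum 405
  x=9 (N7, w=75) cum 480
  x=10 (N6, w=300) cum 780  ← median
  x=15 (N1, w=200) cum 980
  x=16 (N5, w=50) cum 1030
⇒ x* = 10
y-coordinate, sorted with cumulative weight:
  y=1 (N1, w=200) cum 200
  y=1 (N8, w=30) cum 230
  y=2 (N2, w=25) cum 255
  y=5 (N7, w=75) cum 330
  y=6 (N6, w=300) cum 630  ← median
  y=8 (N5, w=50) cum 680
  y=9 (N4, w=50) cum 730
  y=18 (N3, w=300) cum 1030
⇒ y* = 6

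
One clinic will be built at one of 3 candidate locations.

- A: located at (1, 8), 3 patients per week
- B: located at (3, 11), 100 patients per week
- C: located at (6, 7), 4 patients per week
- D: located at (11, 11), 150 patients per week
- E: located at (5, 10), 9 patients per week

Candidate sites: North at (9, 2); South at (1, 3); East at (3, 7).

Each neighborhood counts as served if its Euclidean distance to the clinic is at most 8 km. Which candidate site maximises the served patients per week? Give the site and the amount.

Coverage radius r = 8 km; a point is covered iff (Δx)²+(Δy)² ≤ 8² = 64.
  North (9, 2): covers {C} → 4
  South (1, 3): covers {A, C} → 7
  East (3, 7): covers {A, B, C, E} → 116
Maximum coverage at East: 116 patients per week.

East, covering 116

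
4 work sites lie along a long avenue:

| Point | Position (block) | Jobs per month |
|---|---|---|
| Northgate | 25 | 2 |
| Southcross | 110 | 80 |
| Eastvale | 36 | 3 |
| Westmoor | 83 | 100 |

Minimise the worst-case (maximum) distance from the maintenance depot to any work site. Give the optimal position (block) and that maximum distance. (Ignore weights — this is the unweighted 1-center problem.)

location 67.5, max distance 42.5

The 1-center on a line is the midpoint of the two extreme points: leftmost at 25, rightmost at 110.
Optimal location = (25 + 110)/2 = 67.5; maximum distance = (110 − 25)/2 = 42.5.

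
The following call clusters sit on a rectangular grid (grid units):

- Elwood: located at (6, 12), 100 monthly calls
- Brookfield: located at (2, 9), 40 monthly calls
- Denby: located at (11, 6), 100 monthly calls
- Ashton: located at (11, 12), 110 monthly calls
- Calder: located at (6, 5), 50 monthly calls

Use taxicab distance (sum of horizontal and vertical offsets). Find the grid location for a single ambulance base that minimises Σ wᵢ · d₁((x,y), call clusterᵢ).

Manhattan distance separates: Σwᵢ(|x−xᵢ|+|y−yᵢ|) = Σwᵢ|x−xᵢ| + Σwᵢ|y−yᵢ|, so x and y are optimised independently as 1-D weighted medians.
Total weight W = 400; half = 200.
x-coordinate, sorted with cumulative weight:
  x=2 (Brookfield, w=40) cum 40
  x=6 (Elwood, w=100) cum 140
  x=6 (Calder, w=50) cum 190
  x=11 (Denby, w=100) cum 290  ← median
  x=11 (Ashton, w=110) cum 400
⇒ x* = 11
y-coordinate, sorted with cumulative weight:
  y=5 (Calder, w=50) cum 50
  y=6 (Denby, w=100) cum 150
  y=9 (Brookfield, w=40) cum 190
  y=12 (Elwood, w=100) cum 290  ← median
  y=12 (Ashton, w=110) cum 400
⇒ y* = 12

(11, 12)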